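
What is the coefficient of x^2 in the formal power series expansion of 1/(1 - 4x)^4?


The general identity 1/(1 - c x)^r = sum_{k>=0} c^k C(k + r - 1, r - 1) x^k follows by substituting y = c x into 1/(1 - y)^r = sum_{k>=0} C(k + r - 1, r - 1) y^k.
For c = 4, r = 4, k = 2:
4^2 * C(5, 3) = 16 * 10 = 160.

160


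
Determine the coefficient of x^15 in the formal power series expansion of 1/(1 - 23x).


The geometric series identity gives 1/(1 - c x) = sum_{k>=0} c^k x^k, so the coefficient of x^k is c^k.
Here c = 23 and k = 15.
Computing: 23^15 = 266635235464391245607

266635235464391245607


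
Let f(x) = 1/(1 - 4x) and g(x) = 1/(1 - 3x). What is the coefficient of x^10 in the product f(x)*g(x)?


The coefficient of x^n in f*g is the Cauchy product: sum_{k=0}^{n} a^k * b^(n-k).
With a=4, b=3, n=10:
sum_{k=0}^{10} 4^k * 3^(10-k)
= 4017157

4017157


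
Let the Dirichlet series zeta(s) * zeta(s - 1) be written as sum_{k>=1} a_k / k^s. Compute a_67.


Convolution gives a_k = sum_{d | k} d * 1 = sum_{d | k} d = sigma(k), the sum of positive divisors of k.
For k = 67, the divisors are 1, 67, so
sigma(67) = 1 + 67 = 68.

68


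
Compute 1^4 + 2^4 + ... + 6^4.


This power sum has a closed form given by Faulhaber's formula
sum_{k=1}^{m} k^p = (1 / (p + 1)) * sum_{j=0}^{p} C(p + 1, j) B_j m^(p + 1 - j),
but for small m direct computation is fastest:
1 + 16 + 81 + 256 + 625 + 1296 = 2275.

2275


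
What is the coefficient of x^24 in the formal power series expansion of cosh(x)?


The Maclaurin series is cosh(t) = sum_{m>=0} t^(2m) / (2m)!, so substituting t = x, only even powers of x are nonzero, with coefficient of x^(2m) equal to 1 / (2m)!.
For x^24 the coefficient is 1/24! = 1/620448401733239439360000 = 1/620448401733239439360000.

1/620448401733239439360000


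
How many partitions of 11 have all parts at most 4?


Using the generating function (1-x)^(-1)(1-x^2)^(-1)...(1-x^4)^(-1),
the coefficient of x^11 counts these restricted partitions.
Result = 27

27


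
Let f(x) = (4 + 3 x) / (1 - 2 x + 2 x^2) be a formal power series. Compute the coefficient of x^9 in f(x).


Write f(x) = sum_{k>=0} a_k x^k. Multiplying both sides by 1 - 2 x + 2 x^2 gives
(1 - 2 x + 2 x^2) sum_{k>=0} a_k x^k = 4 + 3 x.
Matching coefficients:
 x^0: a_0 = 4
 x^1: a_1 - 2 a_0 = 3  =>  a_1 = 2*4 + 3 = 11
 x^k (k >= 2): a_k = 2 a_{k-1} - 2 a_{k-2}.
Iterating: a_2 = 14, a_3 = 6, a_4 = -16, a_5 = -44, a_6 = -56, a_7 = -24, a_8 = 64, a_9 = 176.
So the coefficient of x^9 is 176.

176


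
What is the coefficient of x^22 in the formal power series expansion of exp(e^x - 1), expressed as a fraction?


exp(e^x - 1) is the exponential generating function for the Bell numbers Bell_k: exp(e^x - 1) = sum_{k>=0} Bell_k x^k / k!.
So the coefficient of x^22 in exp(e^x - 1) is Bell_22 / 22!.
Computing: Bell_22 = 4506715738447323 and 22! = 1124000727777607680000, giving
4506715738447323/1124000727777607680000 = 88366975263673/22039229956423680000.

88366975263673/22039229956423680000


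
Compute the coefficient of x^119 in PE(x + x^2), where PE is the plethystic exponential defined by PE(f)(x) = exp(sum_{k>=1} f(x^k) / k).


With f(x) = x + x^2, the exponent is sum_{k>=1} (x^k + x^(2k)) / k = -ln(1 - x) - ln(1 - x^2). Exponentiating:
PE(x + x^2) = 1 / ((1 - x)(1 - x^2)).
This is the generating function for partitions of n into parts of size 1 or 2. The number of 2's can be any j in 0..59, and the rest are 1's, so
[x^119] = floor(119/2) + 1 = 60.

60


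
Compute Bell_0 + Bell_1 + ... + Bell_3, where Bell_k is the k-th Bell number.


Recall Bell_k counts set partitions of a k-set (with Bell_0 = 1 by convention).
Bell_0 through Bell_3: 1, 1, 2, 5
Sum = 1 + 1 + 2 + 5 = 9.

9


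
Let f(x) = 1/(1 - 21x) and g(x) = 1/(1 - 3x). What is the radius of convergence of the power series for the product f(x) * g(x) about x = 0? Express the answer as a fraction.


The radius of 1/(1 - 21x) is 1/21 (nearest singularity at x = 1/21), and the radius of 1/(1 - 3x) is 1/3.
The product f(x)*g(x) = 1/((1 - 21x)(1 - 3x)) has singularities at both 1/21 and 1/3, so its radius of convergence is the distance to the nearest one:
min(1/21, 1/3) = 1/21.

1/21


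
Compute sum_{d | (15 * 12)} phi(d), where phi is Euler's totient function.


First, 15 * 12 = 180. One classical identity is sum_{d | n} phi(d) = n (each k in [1, n] has a unique gcd with n, and among the k's with gcd(k, n) = n/d there are phi(d) of them). So the sum equals 180. We also verify directly:
Divisors of 180: 1, 2, 3, 4, 5, 6, 9, 10, 12, 15, 18, 20, 30, 36, 45, 60, 90, 180.
phi values: 1, 1, 2, 2, 4, 2, 6, 4, 4, 8, 6, 8, 8, 12, 24, 16, 24, 48.
Sum = 180.

180


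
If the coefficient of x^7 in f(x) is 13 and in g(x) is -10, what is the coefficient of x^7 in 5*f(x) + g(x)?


Scalar multiplication scales coefficients: 5 * 13 = 65.
Then add the g coefficient: 65 + -10
= 55

55


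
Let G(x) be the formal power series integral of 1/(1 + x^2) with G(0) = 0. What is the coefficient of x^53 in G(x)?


1/(1 + x^2) = sum_{j>=0} (-1)^j x^(2j). Integrating termwise with G(0) = 0:
G(x) = sum_{j>=0} (-1)^j x^(2j+1) / (2j+1) = arctan(x).
Only odd powers are nonzero. For x^53 write 53 = 2*26 + 1, giving
(-1)^26 / 53 = 1/53 = 1/53.

1/53


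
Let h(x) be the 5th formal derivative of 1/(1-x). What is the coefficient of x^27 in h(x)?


Differentiating 5 times: d^5/dx^5 [1/(1-x)] = 5!/(1-x)^6.
The expansion 1/(1-x)^6 = sum_{k>=0} C(k+5, 5) x^k, so the coefficient of x^n in 5!/(1-x)^6 is 5! * C(n+5, 5).
For n = 27: 120 * C(32, 5) = 120 * 201376 = 24165120

24165120


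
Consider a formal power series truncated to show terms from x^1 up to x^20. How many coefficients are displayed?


From x^1 to x^20 inclusive, the count is 20 - 1 + 1 = 20.

20


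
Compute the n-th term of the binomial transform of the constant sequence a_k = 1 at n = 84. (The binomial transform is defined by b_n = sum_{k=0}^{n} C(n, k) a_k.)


With a_k = 1 for all k, b_n = sum_{k=0}^{n} C(n, k) = 2^n by the binomial theorem.
For n = 84: 2^84 = 19342813113834066795298816.

19342813113834066795298816


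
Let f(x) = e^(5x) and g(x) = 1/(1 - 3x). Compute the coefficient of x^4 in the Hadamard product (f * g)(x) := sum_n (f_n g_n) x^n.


Expanding: f_k = 5^k/k! (from e^(5x)) and g_k = 3^k (from 1/(1 - 3x)). So the Hadamard coefficient (f * g)_k = 5^k 3^k / k! = (15)^k / k!.
For k = 4: 15^4/4! = 50625/24 = 16875/8.

16875/8


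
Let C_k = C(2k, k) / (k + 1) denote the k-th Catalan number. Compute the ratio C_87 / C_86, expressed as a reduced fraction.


Using C_k = (2k)! / (k! (k+1)!), the ratio C_{k+1}/C_k simplifies to
C_{k+1}/C_k = [(2k+2)! / ((k+1)! (k+2)!)] * [k! (k+1)! / (2k)!]
 = (2k+2)(2k+1) / ((k+1)(k+2)) = 2(2k+1) / (k+2).
For k = 86: 2(2*86 + 1) / (86 + 2) = 346/88 = 173/44.

173/44


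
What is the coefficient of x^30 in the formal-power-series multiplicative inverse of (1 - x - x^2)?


Let the inverse be f(x) = sum_{k>=0} a_k x^k. From f(x) * (1 - x - x^2) = 1 and matching coefficients:
 x^0: a_0 = 1.
 x^1: a_1 - a_0 = 0, so a_1 = 1.
 x^k (k >= 2): a_k - a_{k-1} - a_{k-2} = 0, i.e. a_k = a_{k-1} + a_{k-2}.
This is the Fibonacci-type recurrence shifted so that a_0 = a_1 = 1.
Iterating: a_0=1, a_1=1, a_2=2, a_3=3, a_4=5, a_5=8, a_6=13, a_7=21, a_8=34, a_9=55, ...
a_30 = 1346269.

1346269


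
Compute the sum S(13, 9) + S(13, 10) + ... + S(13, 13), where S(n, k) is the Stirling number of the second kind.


By definition, S(n, k) counts partitions of an n-set into exactly k nonempty blocks.
Computing row n = 13 for k = 9..13:
S(13, k): 359502, 39325, 2431, 78, 1
Sum = 401337.

401337


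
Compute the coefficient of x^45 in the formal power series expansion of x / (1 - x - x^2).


Let f(x) = sum_{k>=0} a_k x^k. Multiplying f(x) * (1 - x - x^2) = x and matching coefficients gives a_0 = 0, a_1 = 1, and a_k = a_{k-1} + a_{k-2} for k >= 2. These are the Fibonacci numbers F_k.
Iterating from F_0 = 0, F_1 = 1:
F_0=0, F_1=1, F_2=1, F_3=2, F_4=3, F_5=5, F_6=8, F_7=13, F_8=21, F_9=34, ...
F_45 = 1134903170.

1134903170


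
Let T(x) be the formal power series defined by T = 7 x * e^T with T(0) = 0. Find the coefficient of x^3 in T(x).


Apply the Lagrange inversion formula: if T = 7 x * phi(T) with phi(t) = e^t, then
[x^n] T = 7^n * (1/n) [t^(n-1)] phi(t)^n = 7^n * (1/n) [t^(n-1)] e^(n t) = 7^n * (1/n) * n^(n-1) / (n-1)! = 7^n * n^(n-1) / n!.
When c = 1 this is the Cayley count of rooted labeled trees on n vertices, divided by n!.
For n = 3: 7^3 * 3^2 / 3! = 343 * 9/6 = 1029/2.

1029/2


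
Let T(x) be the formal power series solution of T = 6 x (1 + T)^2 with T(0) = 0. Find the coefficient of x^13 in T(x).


Apply the Lagrange inversion formula: if T = 6 x * phi(T) with phi(t) = (1 + t)^2, then [x^n] T = 6^n * (1/n) [t^(n-1)] phi(t)^n = 6^n * (1/n) [t^(n-1)] (1 + t)^(2n) = 6^n * (1/n) C(2n, n-1).
Using the identity C(2n, n-1) = C(2n, n) * n / (n+1), the unscaled factor equals C(2n, n) / (n+1) = C_n, the n-th Catalan number.
For n = 13: C_13 = C(26, 13) / 14 = 10400600/14 = 742900.
With the 6^13 = 13060694016 factor, the coefficient is 13060694016 * 742900 = 9702789584486400.

9702789584486400


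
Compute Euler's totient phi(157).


phi(n) counts integers in [1, n] coprime to n. Using the multiplicative formula phi(n) = n * prod_{p | n} (1 - 1/p):
157 = 157, so
phi(157) = 157 * (1 - 1/157) = 156.

156


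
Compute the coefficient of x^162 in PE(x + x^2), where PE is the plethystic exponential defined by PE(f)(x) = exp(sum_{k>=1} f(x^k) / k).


With f(x) = x + x^2, the exponent is sum_{k>=1} (x^k + x^(2k)) / k = -ln(1 - x) - ln(1 - x^2). Exponentiating:
PE(x + x^2) = 1 / ((1 - x)(1 - x^2)).
This is the generating function for partitions of n into parts of size 1 or 2. The number of 2's can be any j in 0..81, and the rest are 1's, so
[x^162] = floor(162/2) + 1 = 82.

82


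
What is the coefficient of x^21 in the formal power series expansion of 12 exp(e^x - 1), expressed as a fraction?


exp(e^x - 1) is the exponential generating function for the Bell numbers Bell_k: exp(e^x - 1) = sum_{k>=0} Bell_k x^k / k!.
So the coefficient of x^21 in 12 exp(e^x - 1) is 12 Bell_21 / 21!.
Computing: Bell_21 = 474869816156751 and 21! = 51090942171709440000, giving
12 * 474869816156751/51090942171709440000 = 158289938718917/1419192838103040000.

158289938718917/1419192838103040000


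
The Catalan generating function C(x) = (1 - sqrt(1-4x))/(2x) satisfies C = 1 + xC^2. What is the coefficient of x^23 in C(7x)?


Substituting x -> 7x scales the n-th coefficient by 7^n, so [x^23] C(7x) = 7^23 * C_23.
C_23 = C(2*23, 23)/(24) = 8233430727600/24 = 343059613650.
So 7^23 * 343059613650 = 27368747340080916343 * 343059613650 = 9389111888572624320367550881950.

9389111888572624320367550881950


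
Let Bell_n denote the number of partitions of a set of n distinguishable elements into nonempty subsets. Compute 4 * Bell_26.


Bell_26 can be computed from the Bell triangle or from Dobinski's identity Bell_n = (1/e) * sum_{k>=0} k^n / k!.
Computing Bell_26 = 49631246523618756274.
Then 4 * 49631246523618756274 = 198524986094475025096.

198524986094475025096


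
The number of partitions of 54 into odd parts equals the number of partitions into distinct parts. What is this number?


Computing partitions of 54 into odd parts (1, 3, 5, ...):
Using the generating function prod_{k>=0} 1/(1-x^(2k+1)),
the count is 5718

5718


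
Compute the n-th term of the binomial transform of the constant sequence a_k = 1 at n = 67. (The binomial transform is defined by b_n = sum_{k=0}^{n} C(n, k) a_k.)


With a_k = 1 for all k, b_n = sum_{k=0}^{n} C(n, k) = 2^n by the binomial theorem.
For n = 67: 2^67 = 147573952589676412928.

147573952589676412928


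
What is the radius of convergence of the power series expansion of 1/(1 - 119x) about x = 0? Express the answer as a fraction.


Expanding 1/(1 - 119x) = sum_{k>=0} 119^k x^k, the series converges when |119x| < 1, i.e., |x| < 1/119.
So the radius of convergence is 1/119 = 1/119.

1/119


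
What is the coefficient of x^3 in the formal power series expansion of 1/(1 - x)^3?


The expansion 1/(1 - x)^r = sum_{k>=0} C(k + r - 1, r - 1) x^k follows from the multiset / negative-binomial theorem (or from repeated differentiation of the geometric series).
For r = 3 and k = 3:
C(5, 2) = 120 / (2 * 6) = 10.

10


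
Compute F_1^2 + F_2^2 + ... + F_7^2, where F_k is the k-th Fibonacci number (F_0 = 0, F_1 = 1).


There is a standard identity sum_{k=0}^{N} F_k^2 = F_N * F_{N+1} (proved inductively from the telescoping relation F_k^2 = F_k F_{k+1} - F_{k-1} F_k). Then
sum_{k=1}^{7} F_k^2 = F_7 F_8 - F_0 F_1.
Computing: F_7 = 13, F_8 = 21, F_0 = 0, F_1 = 1.
Sum = 13 * 21 - 0 * 1 = 273.

273


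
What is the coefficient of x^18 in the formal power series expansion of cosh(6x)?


The Maclaurin series is cosh(t) = sum_{m>=0} t^(2m) / (2m)!, so substituting t = 6x, only even powers of x are nonzero, with coefficient of x^(2m) equal to 6^(2m) / (2m)!.
For x^18 the coefficient is 6^18/18! = 101559956668416/6402373705728000 = 236196/14889875.

236196/14889875


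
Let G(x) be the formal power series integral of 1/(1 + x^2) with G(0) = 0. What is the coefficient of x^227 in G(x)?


1/(1 + x^2) = sum_{j>=0} (-1)^j x^(2j). Integrating termwise with G(0) = 0:
G(x) = sum_{j>=0} (-1)^j x^(2j+1) / (2j+1) = arctan(x).
Only odd powers are nonzero. For x^227 write 227 = 2*113 + 1, giving
(-1)^113 / 227 = -1/227 = -1/227.

-1/227


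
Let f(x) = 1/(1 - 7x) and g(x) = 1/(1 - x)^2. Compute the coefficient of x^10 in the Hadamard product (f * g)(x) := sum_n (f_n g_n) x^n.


f has coefficients f_k = 7^k. For g = 1/(1 - x)^2 the coefficient is g_k = C(k + 1, 1) = k + 1. The Hadamard coefficient is (f * g)_k = 7^k * (k + 1).
For k = 10: 7^10 * 11 = 282475249 * 11 = 3107227739.

3107227739


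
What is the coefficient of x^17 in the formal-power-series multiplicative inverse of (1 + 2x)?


The inverse is 1/(1 + 2x). Apply the geometric identity 1/(1 - y) = sum_{k>=0} y^k with y = -2x:
1/(1 + 2x) = sum_{k>=0} (-2)^k x^k.
So the coefficient of x^17 is (-2)^17 = -131072.

-131072


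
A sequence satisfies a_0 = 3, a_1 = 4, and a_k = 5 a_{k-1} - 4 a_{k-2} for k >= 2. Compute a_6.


The characteristic equation is t^2 - 5 t + 4 = 0, with roots r_1 = 4 and r_2 = 1 (so c_1 = r_1 + r_2, c_2 = -r_1 r_2 as required).
One can use the closed form a_n = A r_1^n + B r_2^n, but direct iteration is more reliable:
a_0 = 3, a_1 = 4, a_2 = 8, a_3 = 24, a_4 = 88, a_5 = 344, a_6 = 1368.
So a_6 = 1368.

1368


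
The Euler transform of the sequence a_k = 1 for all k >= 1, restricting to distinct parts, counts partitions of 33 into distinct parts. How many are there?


Partitions of 33 into distinct parts can be computed via generating function.
Product (1+x)(1+x^2)(1+x^3)...
The coefficient of x^33 = 448

448


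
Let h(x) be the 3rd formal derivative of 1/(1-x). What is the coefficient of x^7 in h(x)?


Differentiating 3 times: d^3/dx^3 [1/(1-x)] = 3!/(1-x)^4.
The expansion 1/(1-x)^4 = sum_{k>=0} C(k+3, 3) x^k, so the coefficient of x^n in 3!/(1-x)^4 is 3! * C(n+3, 3).
For n = 7: 6 * C(10, 3) = 6 * 120 = 720

720


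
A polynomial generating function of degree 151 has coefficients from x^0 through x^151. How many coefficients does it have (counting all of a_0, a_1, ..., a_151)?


A polynomial of degree 151 takes the form a_0 + a_1 x + ... + a_151 x^151.
The number of coefficients is 151 + 1 = 152.

152


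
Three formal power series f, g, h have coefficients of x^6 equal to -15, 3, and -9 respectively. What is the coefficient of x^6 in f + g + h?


Series addition is componentwise:
-15 + 3 + -9
= -21

-21


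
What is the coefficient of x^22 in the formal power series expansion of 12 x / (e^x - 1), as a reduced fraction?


The exponential generating function for Bernoulli numbers is
x / (e^x - 1) = sum_{k>=0} B_k x^k / k!.
So the coefficient of x^22 in 12 x / (e^x - 1) is 12 B_22 / 22!.
Computing: B_22 = 854513/138, 22! = 1124000727777607680000, giving
12 * 854513/138 / 1124000727777607680000 = 77683/1175091669949317120000.

77683/1175091669949317120000


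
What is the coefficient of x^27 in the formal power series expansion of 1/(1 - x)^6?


The negative binomial / multiset identity is
1/(1 - x)^r = sum_{k>=0} C(k + r - 1, r - 1) x^k.
Here r = 6 and k = 27, so the coefficient is
C(27 + 5, 5) = C(32, 5)
= 201376

201376


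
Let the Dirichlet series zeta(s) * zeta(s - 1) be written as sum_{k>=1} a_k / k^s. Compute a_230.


Convolution gives a_k = sum_{d | k} d * 1 = sum_{d | k} d = sigma(k), the sum of positive divisors of k.
For k = 230, the divisors are 1, 2, 5, 10, 23, 46, 115, 230, so
sigma(230) = 1 + 2 + 5 + 10 + 23 + 46 + 115 + 230 = 432.

432


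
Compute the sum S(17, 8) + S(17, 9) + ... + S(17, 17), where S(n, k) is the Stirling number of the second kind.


By definition, S(n, k) counts partitions of an n-set into exactly k nonempty blocks.
Computing row n = 17 for k = 8..17:
S(17, k): 20415995028, 9528822303, 2758334150, 512060978, 62022324, 4910178, 249900, 7820, 136, 1
Sum = 33282402818.

33282402818


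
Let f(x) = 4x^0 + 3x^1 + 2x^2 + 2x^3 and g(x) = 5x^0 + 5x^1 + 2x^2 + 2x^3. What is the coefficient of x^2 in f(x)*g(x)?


Cauchy product at x^2:
4*2 + 3*5 + 2*5
= 33

33


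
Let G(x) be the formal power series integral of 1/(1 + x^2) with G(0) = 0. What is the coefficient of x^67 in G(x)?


1/(1 + x^2) = sum_{j>=0} (-1)^j x^(2j). Integrating termwise with G(0) = 0:
G(x) = sum_{j>=0} (-1)^j x^(2j+1) / (2j+1) = arctan(x).
Only odd powers are nonzero. For x^67 write 67 = 2*33 + 1, giving
(-1)^33 / 67 = -1/67 = -1/67.

-1/67


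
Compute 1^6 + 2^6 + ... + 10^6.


This power sum has a closed form given by Faulhaber's formula
sum_{k=1}^{m} k^p = (1 / (p + 1)) * sum_{j=0}^{p} C(p + 1, j) B_j m^(p + 1 - j),
but for small m direct computation is fastest:
1 + 64 + 729 + 4096 + 15625 + 46656 + 117649 + 262144 + 531441 + 1000000 = 1978405.

1978405


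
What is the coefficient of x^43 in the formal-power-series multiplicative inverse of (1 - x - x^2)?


Let the inverse be f(x) = sum_{k>=0} a_k x^k. From f(x) * (1 - x - x^2) = 1 and matching coefficients:
 x^0: a_0 = 1.
 x^1: a_1 - a_0 = 0, so a_1 = 1.
 x^k (k >= 2): a_k - a_{k-1} - a_{k-2} = 0, i.e. a_k = a_{k-1} + a_{k-2}.
This is the Fibonacci-type recurrence shifted so that a_0 = a_1 = 1.
Iterating: a_0=1, a_1=1, a_2=2, a_3=3, a_4=5, a_5=8, a_6=13, a_7=21, a_8=34, a_9=55, ...
a_43 = 701408733.

701408733


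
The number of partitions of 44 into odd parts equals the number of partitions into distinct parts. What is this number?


Computing partitions of 44 into odd parts (1, 3, 5, ...):
Using the generating function prod_{k>=0} 1/(1-x^(2k+1)),
the count is 1816

1816


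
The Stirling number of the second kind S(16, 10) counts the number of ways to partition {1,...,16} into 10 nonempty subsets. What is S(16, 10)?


Using the explicit formula S(n,k) = (1/k!) sum_{j=0}^{k} (-1)^(k-j) C(k,j) j^n:
S(16, 10) = 193754990
Equivalently, S(n,k) is n! times the coefficient of x^n in the EGF (e^x - 1)^k / k!.

193754990


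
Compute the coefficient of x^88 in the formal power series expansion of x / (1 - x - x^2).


Let f(x) = sum_{k>=0} a_k x^k. Multiplying f(x) * (1 - x - x^2) = x and matching coefficients gives a_0 = 0, a_1 = 1, and a_k = a_{k-1} + a_{k-2} for k >= 2. These are the Fibonacci numbers F_k.
Iterating from F_0 = 0, F_1 = 1:
F_0=0, F_1=1, F_2=1, F_3=2, F_4=3, F_5=5, F_6=8, F_7=13, F_8=21, F_9=34, ...
F_88 = 1100087778366101931.

1100087778366101931


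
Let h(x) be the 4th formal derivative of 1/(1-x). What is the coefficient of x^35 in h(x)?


Differentiating 4 times: d^4/dx^4 [1/(1-x)] = 4!/(1-x)^5.
The expansion 1/(1-x)^5 = sum_{k>=0} C(k+4, 4) x^k, so the coefficient of x^n in 4!/(1-x)^5 is 4! * C(n+4, 4).
For n = 35: 24 * C(39, 4) = 24 * 82251 = 1974024

1974024


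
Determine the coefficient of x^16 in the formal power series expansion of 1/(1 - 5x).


The geometric series identity gives 1/(1 - c x) = sum_{k>=0} c^k x^k, so the coefficient of x^k is c^k.
Here c = 5 and k = 16.
Computing: 5^16 = 152587890625

152587890625


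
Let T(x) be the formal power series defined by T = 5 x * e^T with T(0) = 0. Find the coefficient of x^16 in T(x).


Apply the Lagrange inversion formula: if T = 5 x * phi(T) with phi(t) = e^t, then
[x^n] T = 5^n * (1/n) [t^(n-1)] phi(t)^n = 5^n * (1/n) [t^(n-1)] e^(n t) = 5^n * (1/n) * n^(n-1) / (n-1)! = 5^n * n^(n-1) / n!.
When c = 1 this is the Cayley count of rooted labeled trees on n vertices, divided by n!.
For n = 16: 5^16 * 16^15 / 16! = 152587890625 * 1152921504606846976/20922789888000 = 42949672960000000000000/5108103.

42949672960000000000000/5108103


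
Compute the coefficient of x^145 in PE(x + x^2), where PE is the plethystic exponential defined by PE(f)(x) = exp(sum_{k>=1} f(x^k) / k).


With f(x) = x + x^2, the exponent is sum_{k>=1} (x^k + x^(2k)) / k = -ln(1 - x) - ln(1 - x^2). Exponentiating:
PE(x + x^2) = 1 / ((1 - x)(1 - x^2)).
This is the generating function for partitions of n into parts of size 1 or 2. The number of 2's can be any j in 0..72, and the rest are 1's, so
[x^145] = floor(145/2) + 1 = 73.

73


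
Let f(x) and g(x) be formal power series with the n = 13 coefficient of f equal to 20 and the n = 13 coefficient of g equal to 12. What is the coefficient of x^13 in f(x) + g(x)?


Addition of formal power series is termwise.
The coefficient of x^13 in f + g = 20 + 12
= 32

32


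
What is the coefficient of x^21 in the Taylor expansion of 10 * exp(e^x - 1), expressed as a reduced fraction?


exp(e^x - 1) = sum_{k>=0} Bell_k x^k / k!, where Bell_k is the k-th Bell number.
So the coefficient of x^21 is 10 * Bell_21 / 21!.
Computing: Bell_21 = 474869816156751 and 21! = 51090942171709440000, giving
10 * 474869816156751/51090942171709440000 = 158289938718917/1703031405723648000.

158289938718917/1703031405723648000


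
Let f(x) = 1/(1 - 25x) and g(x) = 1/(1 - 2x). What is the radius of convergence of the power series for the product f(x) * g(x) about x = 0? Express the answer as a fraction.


The radius of 1/(1 - 25x) is 1/25 (nearest singularity at x = 1/25), and the radius of 1/(1 - 2x) is 1/2.
The product f(x)*g(x) = 1/((1 - 25x)(1 - 2x)) has singularities at both 1/25 and 1/2, so its radius of convergence is the distance to the nearest one:
min(1/25, 1/2) = 1/25.

1/25


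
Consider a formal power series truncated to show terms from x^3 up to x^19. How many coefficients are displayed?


From x^3 to x^19 inclusive, the count is 19 - 3 + 1 = 17.

17


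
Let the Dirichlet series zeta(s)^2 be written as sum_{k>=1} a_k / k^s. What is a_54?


The Dirichlet convolution of the constant function 1 with itself gives (1 * 1)(k) = sum_{d | k} 1 = d(k), the number of positive divisors of k.
Since zeta(s) = sum_{k>=1} 1/k^s, we have zeta(s)^2 = sum_{k>=1} d(k)/k^s, so a_k = d(k).
For k = 54: the divisors are 1, 2, 3, 6, 9, 18, 27, 54.
Count = 8.

8


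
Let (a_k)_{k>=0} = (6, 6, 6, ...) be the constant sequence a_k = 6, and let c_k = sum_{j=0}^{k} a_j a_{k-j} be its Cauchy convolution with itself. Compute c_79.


Since a_j = 6 for all j >= 0, the convolution sum becomes
c_k = sum_{j=0}^{k} 6 * 6 = 36 * (k + 1).
Equivalently, the generating function of (a_k) is 6/(1 - x) and its square is 36/(1 - x)^2 = sum_{k>=0} 36(k + 1) x^k.
For k = 79: 36 * 80 = 2880.

2880


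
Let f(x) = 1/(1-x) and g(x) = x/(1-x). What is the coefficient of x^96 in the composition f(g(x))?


First simplify the composition: f(g(x)) = 1/(1 - x/(1-x)) = (1-x)/((1-x) - x) = (1-x)/(1-2x).
Now extract the coefficient. Write (1-x)/(1-2x) = 1/(1-2x) - x/(1-2x).
The coefficient of x^n in 1/(1-2x) is 2^n, and in x/(1-2x) is 2^(n-1) (for n >= 1).
So the coefficient of x^96 is 2^96 - 2^95 = 79228162514264337593543950336 - 39614081257132168796771975168 = 39614081257132168796771975168.

39614081257132168796771975168


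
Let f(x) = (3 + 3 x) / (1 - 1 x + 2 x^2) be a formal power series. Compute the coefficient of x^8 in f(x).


Write f(x) = sum_{k>=0} a_k x^k. Multiplying both sides by 1 - 1 x + 2 x^2 gives
(1 - 1 x + 2 x^2) sum_{k>=0} a_k x^k = 3 + 3 x.
Matching coefficients:
 x^0: a_0 = 3
 x^1: a_1 - 1 a_0 = 3  =>  a_1 = 1*3 + 3 = 6
 x^k (k >= 2): a_k = 1 a_{k-1} - 2 a_{k-2}.
Iterating: a_2 = 0, a_3 = -12, a_4 = -12, a_5 = 12, a_6 = 36, a_7 = 12, a_8 = -60.
So the coefficient of x^8 is -60.

-60


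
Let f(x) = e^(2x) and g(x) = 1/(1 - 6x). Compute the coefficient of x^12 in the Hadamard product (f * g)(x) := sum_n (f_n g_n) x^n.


Expanding: f_k = 2^k/k! (from e^(2x)) and g_k = 6^k (from 1/(1 - 6x)). So the Hadamard coefficient (f * g)_k = 2^k 6^k / k! = (12)^k / k!.
For k = 12: 12^12/12! = 8916100448256/479001600 = 35831808/1925.

35831808/1925


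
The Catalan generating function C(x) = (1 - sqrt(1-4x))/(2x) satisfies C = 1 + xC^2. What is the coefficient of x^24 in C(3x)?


Substituting x -> 3x scales the n-th coefficient by 3^n, so [x^24] C(3x) = 3^24 * C_24.
C_24 = C(2*24, 24)/(25) = 32247603683100/25 = 1289904147324.
So 3^24 * 1289904147324 = 282429536481 * 1289904147324 = 364307030433636856526844.

364307030433636856526844


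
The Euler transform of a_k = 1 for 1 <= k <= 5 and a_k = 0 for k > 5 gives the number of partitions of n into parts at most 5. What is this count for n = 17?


Partitions of 17 into parts at most 5:
Using generating function (1-x)^(-1)(1-x^2)^(-1)...(1-x^5)^(-1),
the coefficient of x^17 = 119

119


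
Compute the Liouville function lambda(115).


The Liouville function is lambda(k) = (-1)^Omega(k), where Omega(k) counts the prime factors of k with multiplicity.
Factoring: 115 = 5 * 23, so Omega(115) = 2.
lambda(115) = (-1)^2 = 1.

1


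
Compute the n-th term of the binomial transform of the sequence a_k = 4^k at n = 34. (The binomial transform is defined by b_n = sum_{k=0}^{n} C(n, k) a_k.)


With a_k = 4^k, b_n = sum_{k=0}^{n} C(n, k) 4^k = (1 + 4)^n by the binomial theorem.
For n = 34: (1 + 4)^34 = 5^34 = 582076609134674072265625.

582076609134674072265625


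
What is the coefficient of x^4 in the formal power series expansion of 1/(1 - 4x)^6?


The general identity 1/(1 - c x)^r = sum_{k>=0} c^k C(k + r - 1, r - 1) x^k follows by substituting y = c x into 1/(1 - y)^r = sum_{k>=0} C(k + r - 1, r - 1) y^k.
For c = 4, r = 6, k = 4:
4^4 * C(9, 5) = 256 * 126 = 32256.

32256


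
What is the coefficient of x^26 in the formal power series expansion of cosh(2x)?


The Maclaurin series is cosh(t) = sum_{m>=0} t^(2m) / (2m)!, so substituting t = 2x, only even powers of x are nonzero, with coefficient of x^(2m) equal to 2^(2m) / (2m)!.
For x^26 the coefficient is 2^26/26! = 67108864/403291461126605635584000000 = 8/48076088562799171875.

8/48076088562799171875


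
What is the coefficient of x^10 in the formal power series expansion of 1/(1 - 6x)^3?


The general identity 1/(1 - c x)^r = sum_{k>=0} c^k C(k + r - 1, r - 1) x^k follows by substituting y = c x into 1/(1 - y)^r = sum_{k>=0} C(k + r - 1, r - 1) y^k.
For c = 6, r = 3, k = 10:
6^10 * C(12, 2) = 60466176 * 66 = 3990767616.

3990767616


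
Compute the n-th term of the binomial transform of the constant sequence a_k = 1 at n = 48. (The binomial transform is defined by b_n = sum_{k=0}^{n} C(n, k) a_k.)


With a_k = 1 for all k, b_n = sum_{k=0}^{n} C(n, k) = 2^n by the binomial theorem.
For n = 48: 2^48 = 281474976710656.

281474976710656


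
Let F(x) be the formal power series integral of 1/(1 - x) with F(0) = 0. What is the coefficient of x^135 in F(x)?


1/(1 - x) = sum_{k>=0} x^k. Integrating termwise and using F(0) = 0 gives
F(x) = sum_{k>=0} x^(k+1) / (k+1) = sum_{m>=1} x^m / m = -ln(1 - x).
So the coefficient of x^135 is 1/135 = 1/135.

1/135


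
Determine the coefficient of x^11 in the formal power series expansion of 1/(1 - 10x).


The geometric series identity gives 1/(1 - c x) = sum_{k>=0} c^k x^k, so the coefficient of x^k is c^k.
Here c = 10 and k = 11.
Computing: 10^11 = 100000000000

100000000000


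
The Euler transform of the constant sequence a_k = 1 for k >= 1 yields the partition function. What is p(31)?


The Euler transform converts the sequence a_k = 1 into the number of integer partitions.
Using the recurrence or dynamic programming:
p(31) = 6842

6842


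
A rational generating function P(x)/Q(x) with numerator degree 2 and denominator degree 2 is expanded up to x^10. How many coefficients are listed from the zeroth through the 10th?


Expanding up to x^10 gives the coefficients for x^0, x^1, ..., x^10.
That is 10 + 1 = 11 coefficients in total.

11


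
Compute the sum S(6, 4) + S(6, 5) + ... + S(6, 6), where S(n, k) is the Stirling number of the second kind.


By definition, S(n, k) counts partitions of an n-set into exactly k nonempty blocks.
Computing row n = 6 for k = 4..6:
S(6, k): 65, 15, 1
Sum = 81.

81


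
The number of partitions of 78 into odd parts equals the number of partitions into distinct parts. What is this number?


Computing partitions of 78 into odd parts (1, 3, 5, ...):
Using the generating function prod_{k>=0} 1/(1-x^(2k+1)),
the count is 64234

64234


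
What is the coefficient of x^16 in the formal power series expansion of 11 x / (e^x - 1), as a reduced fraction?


The exponential generating function for Bernoulli numbers is
x / (e^x - 1) = sum_{k>=0} B_k x^k / k!.
So the coefficient of x^16 in 11 x / (e^x - 1) is 11 B_16 / 16!.
Computing: B_16 = -3617/510, 16! = 20922789888000, giving
11 * -3617/510 / 20922789888000 = -3617/970056622080000.

-3617/970056622080000


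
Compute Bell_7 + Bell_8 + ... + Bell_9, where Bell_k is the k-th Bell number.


Recall Bell_k counts set partitions of a k-set (with Bell_0 = 1 by convention).
Bell_7 through Bell_9: 877, 4140, 21147
Sum = 877 + 4140 + 21147 = 26164.

26164


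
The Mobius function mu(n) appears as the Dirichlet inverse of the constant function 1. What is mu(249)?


249 = 3 * 83 (all distinct primes).
mu(249) = (-1)^2 = 1

1


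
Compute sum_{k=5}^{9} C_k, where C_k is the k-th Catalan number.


C_5 through C_9: 42, 132, 429, 1430, 4862
Sum = 42 + 132 + 429 + 1430 + 4862
= 6895

6895


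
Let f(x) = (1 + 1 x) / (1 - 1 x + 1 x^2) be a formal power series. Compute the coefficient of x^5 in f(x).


Write f(x) = sum_{k>=0} a_k x^k. Multiplying both sides by 1 - 1 x + 1 x^2 gives
(1 - 1 x + 1 x^2) sum_{k>=0} a_k x^k = 1 + 1 x.
Matching coefficients:
 x^0: a_0 = 1
 x^1: a_1 - 1 a_0 = 1  =>  a_1 = 1*1 + 1 = 2
 x^k (k >= 2): a_k = 1 a_{k-1} - 1 a_{k-2}.
Iterating: a_2 = 1, a_3 = -1, a_4 = -2, a_5 = -1.
So the coefficient of x^5 is -1.

-1


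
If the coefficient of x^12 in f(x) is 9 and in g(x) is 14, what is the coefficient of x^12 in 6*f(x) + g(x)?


Scalar multiplication scales coefficients: 6 * 9 = 54.
Then add the g coefficient: 54 + 14
= 68

68


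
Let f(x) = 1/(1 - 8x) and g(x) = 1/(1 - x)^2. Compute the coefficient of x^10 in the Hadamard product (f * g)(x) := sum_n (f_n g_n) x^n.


f has coefficients f_k = 8^k. For g = 1/(1 - x)^2 the coefficient is g_k = C(k + 1, 1) = k + 1. The Hadamard coefficient is (f * g)_k = 8^k * (k + 1).
For k = 10: 8^10 * 11 = 1073741824 * 11 = 11811160064.

11811160064


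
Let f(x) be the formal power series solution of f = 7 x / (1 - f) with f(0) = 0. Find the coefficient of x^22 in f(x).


Apply Lagrange inversion: f = 7 x * phi(f) with phi(t) = 1/(1 - t), so
[x^n] f = 7^n * (1/n) [t^(n-1)] phi(t)^n = 7^n * (1/n) [t^(n-1)] (1 - t)^(-n) = 7^n * (1/n) C(2n - 2, n - 1) = 7^n * C_{n-1}.
For n = 22: C_21 = C(42, 21) / 22 = 538257874440/22 = 24466267020.
With the 7^22 = 3909821048582988049 factor, the coefficient is 3909821048582988049 * 24466267020 = 95658725775047778236302843980.

95658725775047778236302843980


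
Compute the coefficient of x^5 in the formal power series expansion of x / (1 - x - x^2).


Let f(x) = sum_{k>=0} a_k x^k. Multiplying f(x) * (1 - x - x^2) = x and matching coefficients gives a_0 = 0, a_1 = 1, and a_k = a_{k-1} + a_{k-2} for k >= 2. These are the Fibonacci numbers F_k.
Iterating from F_0 = 0, F_1 = 1:
F_0=0, F_1=1, F_2=1, F_3=2, F_4=3, F_5=5
F_5 = 5.

5


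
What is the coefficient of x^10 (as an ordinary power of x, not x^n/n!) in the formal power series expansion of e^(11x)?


The exponential series is e^y = sum_{k>=0} y^k / k!. Substituting y = 11x gives
e^(11x) = sum_{k>=0} 11^k x^k / k!.
So the coefficient of x^n is a^n/n! with a = 11, n = 10:
11^10 / 10! = 25937424601/3628800 = 25937424601/3628800

25937424601/3628800


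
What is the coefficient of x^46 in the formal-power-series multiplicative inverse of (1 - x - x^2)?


Let the inverse be f(x) = sum_{k>=0} a_k x^k. From f(x) * (1 - x - x^2) = 1 and matching coefficients:
 x^0: a_0 = 1.
 x^1: a_1 - a_0 = 0, so a_1 = 1.
 x^k (k >= 2): a_k - a_{k-1} - a_{k-2} = 0, i.e. a_k = a_{k-1} + a_{k-2}.
This is the Fibonacci-type recurrence shifted so that a_0 = a_1 = 1.
Iterating: a_0=1, a_1=1, a_2=2, a_3=3, a_4=5, a_5=8, a_6=13, a_7=21, a_8=34, a_9=55, ...
a_46 = 2971215073.

2971215073


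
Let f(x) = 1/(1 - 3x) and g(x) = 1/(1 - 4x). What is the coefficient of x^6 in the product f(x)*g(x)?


The coefficient of x^n in f*g is the Cauchy product: sum_{k=0}^{n} a^k * b^(n-k).
With a=3, b=4, n=6:
sum_{k=0}^{6} 3^k * 4^(6-k)
= 14197

14197


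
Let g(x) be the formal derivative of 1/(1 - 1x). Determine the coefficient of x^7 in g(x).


Differentiate termwise: d/dx sum_{k>=0} 1^k x^k = sum_{k>=1} k 1^k x^(k-1) = sum_{j>=0} (j+1) 1^(j+1) x^j.
Equivalently, d/dx [1/(1 - 1x)] = 1/(1 - 1x)^2.
For j = 7: 8 * 1^8 = 8 * 1 = 8.

8


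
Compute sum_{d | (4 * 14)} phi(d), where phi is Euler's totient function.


First, 4 * 14 = 56. One classical identity is sum_{d | n} phi(d) = n (each k in [1, n] has a unique gcd with n, and among the k's with gcd(k, n) = n/d there are phi(d) of them). So the sum equals 56. We also verify directly:
Divisors of 56: 1, 2, 4, 7, 8, 14, 28, 56.
phi values: 1, 1, 2, 6, 4, 6, 12, 24.
Sum = 56.

56


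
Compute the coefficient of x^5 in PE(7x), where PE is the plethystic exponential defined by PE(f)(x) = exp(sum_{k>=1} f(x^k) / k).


With f(x) = 7x, the exponent is sum_{k>=1} 7 x^k / k = 7 * (-ln(1 - x)). Exponentiating:
PE(7x) = exp(-7 ln(1 - x)) = 1/(1 - x)^7.
By the negative binomial expansion, [x^n] 1/(1 - x)^7 = C(n + 6, 6).
For n = 5: C(11, 6) = 462.

462


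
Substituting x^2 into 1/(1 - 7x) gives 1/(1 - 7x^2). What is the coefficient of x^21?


Since 1/(1 - 7x^2) only has even powers of x,
the coefficient of x^21 (odd) is 0.

0


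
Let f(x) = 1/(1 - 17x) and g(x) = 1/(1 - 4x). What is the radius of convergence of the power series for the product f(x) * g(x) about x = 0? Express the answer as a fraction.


The radius of 1/(1 - 17x) is 1/17 (nearest singularity at x = 1/17), and the radius of 1/(1 - 4x) is 1/4.
The product f(x)*g(x) = 1/((1 - 17x)(1 - 4x)) has singularities at both 1/17 and 1/4, so its radius of convergence is the distance to the nearest one:
min(1/17, 1/4) = 1/17.

1/17


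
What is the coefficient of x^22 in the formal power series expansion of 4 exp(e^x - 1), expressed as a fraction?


exp(e^x - 1) is the exponential generating function for the Bell numbers Bell_k: exp(e^x - 1) = sum_{k>=0} Bell_k x^k / k!.
So the coefficient of x^22 in 4 exp(e^x - 1) is 4 Bell_22 / 22!.
Computing: Bell_22 = 4506715738447323 and 22! = 1124000727777607680000, giving
4 * 4506715738447323/1124000727777607680000 = 88366975263673/5509807489105920000.

88366975263673/5509807489105920000


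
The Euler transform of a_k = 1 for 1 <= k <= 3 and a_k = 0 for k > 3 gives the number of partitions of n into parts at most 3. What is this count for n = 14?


Partitions of 14 into parts at most 3:
Using generating function (1-x)^(-1)(1-x^2)^(-1)(1-x^3)^(-1),
the coefficient of x^14 = 24

24


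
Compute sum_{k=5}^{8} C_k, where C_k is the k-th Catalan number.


C_5 through C_8: 42, 132, 429, 1430
Sum = 42 + 132 + 429 + 1430
= 2033

2033


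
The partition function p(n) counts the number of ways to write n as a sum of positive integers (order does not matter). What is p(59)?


Using the generating function prod_{k>=1} 1/(1-x^k), we compute p(59).
By dynamic programming over parts 1 through 59:
p(59) = 831820

831820


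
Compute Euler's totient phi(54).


phi(n) counts integers in [1, n] coprime to n. Using the multiplicative formula phi(n) = n * prod_{p | n} (1 - 1/p):
54 = 2 * 3^3, so
phi(54) = 54 * (1 - 1/2) * (1 - 1/3) = 18.

18


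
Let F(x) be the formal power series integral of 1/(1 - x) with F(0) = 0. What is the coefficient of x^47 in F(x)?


1/(1 - x) = sum_{k>=0} x^k. Integrating termwise and using F(0) = 0 gives
F(x) = sum_{k>=0} x^(k+1) / (k+1) = sum_{m>=1} x^m / m = -ln(1 - x).
So the coefficient of x^47 is 1/47 = 1/47.

1/47


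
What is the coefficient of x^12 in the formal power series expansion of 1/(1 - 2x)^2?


The general identity 1/(1 - c x)^r = sum_{k>=0} c^k C(k + r - 1, r - 1) x^k follows by substituting y = c x into 1/(1 - y)^r = sum_{k>=0} C(k + r - 1, r - 1) y^k.
For c = 2, r = 2, k = 12:
2^12 * C(13, 1) = 4096 * 13 = 53248.

53248


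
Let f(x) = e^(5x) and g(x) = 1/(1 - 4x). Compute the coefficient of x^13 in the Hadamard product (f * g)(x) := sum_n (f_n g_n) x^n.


Expanding: f_k = 5^k/k! (from e^(5x)) and g_k = 4^k (from 1/(1 - 4x)). So the Hadamard coefficient (f * g)_k = 5^k 4^k / k! = (20)^k / k!.
For k = 13: 20^13/13! = 81920000000000000/6227020800 = 3200000000000/243243.

3200000000000/243243


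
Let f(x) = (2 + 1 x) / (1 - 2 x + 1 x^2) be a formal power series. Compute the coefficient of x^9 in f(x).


Write f(x) = sum_{k>=0} a_k x^k. Multiplying both sides by 1 - 2 x + 1 x^2 gives
(1 - 2 x + 1 x^2) sum_{k>=0} a_k x^k = 2 + 1 x.
Matching coefficients:
 x^0: a_0 = 2
 x^1: a_1 - 2 a_0 = 1  =>  a_1 = 2*2 + 1 = 5
 x^k (k >= 2): a_k = 2 a_{k-1} - 1 a_{k-2}.
Iterating: a_2 = 8, a_3 = 11, a_4 = 14, a_5 = 17, a_6 = 20, a_7 = 23, a_8 = 26, a_9 = 29.
So the coefficient of x^9 is 29.

29


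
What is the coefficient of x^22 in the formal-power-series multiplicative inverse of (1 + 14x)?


The inverse is 1/(1 + 14x). Apply the geometric identity 1/(1 - y) = sum_{k>=0} y^k with y = -14x:
1/(1 + 14x) = sum_{k>=0} (-14)^k x^k.
So the coefficient of x^22 is (-14)^22 = 16398978063355821105872896.

16398978063355821105872896


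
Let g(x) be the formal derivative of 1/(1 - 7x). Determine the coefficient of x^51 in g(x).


Differentiate termwise: d/dx sum_{k>=0} 7^k x^k = sum_{k>=1} k 7^k x^(k-1) = sum_{j>=0} (j+1) 7^(j+1) x^j.
Equivalently, d/dx [1/(1 - 7x)] = 7/(1 - 7x)^2.
For j = 51: 52 * 7^52 = 52 * 88124787089723195184393736687912818113311201 = 4582488928665606149588474307771466541892182452.

4582488928665606149588474307771466541892182452


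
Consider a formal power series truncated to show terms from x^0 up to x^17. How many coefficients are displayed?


From x^0 to x^17 inclusive, the count is 17 - 0 + 1 = 18.

18


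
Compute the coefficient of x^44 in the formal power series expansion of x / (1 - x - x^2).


Let f(x) = sum_{k>=0} a_k x^k. Multiplying f(x) * (1 - x - x^2) = x and matching coefficients gives a_0 = 0, a_1 = 1, and a_k = a_{k-1} + a_{k-2} for k >= 2. These are the Fibonacci numbers F_k.
Iterating from F_0 = 0, F_1 = 1:
F_0=0, F_1=1, F_2=1, F_3=2, F_4=3, F_5=5, F_6=8, F_7=13, F_8=21, F_9=34, ...
F_44 = 701408733.

701408733


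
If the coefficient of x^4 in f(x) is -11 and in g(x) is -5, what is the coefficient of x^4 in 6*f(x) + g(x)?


Scalar multiplication scales coefficients: 6 * -11 = -66.
Then add the g coefficient: -66 + -5
= -71

-71


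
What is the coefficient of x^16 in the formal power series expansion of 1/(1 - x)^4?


The negative binomial / multiset identity is
1/(1 - x)^r = sum_{k>=0} C(k + r - 1, r - 1) x^k.
Here r = 4 and k = 16, so the coefficient is
C(16 + 3, 3) = C(19, 3)
= 969

969
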